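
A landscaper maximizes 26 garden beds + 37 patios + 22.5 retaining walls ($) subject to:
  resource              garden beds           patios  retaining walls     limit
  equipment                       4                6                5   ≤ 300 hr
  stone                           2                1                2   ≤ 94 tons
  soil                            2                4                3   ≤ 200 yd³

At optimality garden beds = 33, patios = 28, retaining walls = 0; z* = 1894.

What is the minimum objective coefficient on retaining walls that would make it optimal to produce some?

Binding: equipment and stone. Non-binding: soil (22 unused).
Slack constraints have shadow price 0 (complementary slackness).
Dual feasibility on the basic columns requires 4·y_equipment + 2·y_stone = 26, 6·y_equipment + 1·y_stone = 37.
→ y_equipment = 6 and y_stone = 1.
retaining walls enters the basis when its profit ≥ yᵀa₃ = 6·5 + 1·2 = 32.

32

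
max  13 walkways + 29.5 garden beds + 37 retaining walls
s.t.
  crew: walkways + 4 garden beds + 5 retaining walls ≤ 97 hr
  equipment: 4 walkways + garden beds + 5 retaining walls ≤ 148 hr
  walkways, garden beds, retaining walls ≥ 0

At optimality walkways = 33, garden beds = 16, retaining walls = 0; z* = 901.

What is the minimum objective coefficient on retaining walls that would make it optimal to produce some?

42.5

Both crew and equipment are binding at x*.
From A_Bᵀ y = c: 1·y_crew + 4·y_equipment = 13; 4·y_crew + 1·y_equipment = 29.5.
→ y_crew = 7 and y_equipment = 1.5.
retaining walls enters the basis when its profit ≥ yᵀa₃ = 7·5 + 1.5·5 = 42.5.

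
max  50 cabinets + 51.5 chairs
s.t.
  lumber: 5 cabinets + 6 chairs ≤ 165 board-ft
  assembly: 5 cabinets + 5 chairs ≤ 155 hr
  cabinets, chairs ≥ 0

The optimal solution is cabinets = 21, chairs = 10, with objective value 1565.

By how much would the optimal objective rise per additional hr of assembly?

Check each constraint at x*: lumber 165/165 (tight); assembly 155/155 (tight).
Dual feasibility on the basic columns requires 5·y_lumber + 5·y_assembly = 50, 6·y_lumber + 5·y_assembly = 51.5.
This yields shadow prices y_lumber = 1.5, y_assembly = 8.5.
Shadow price of assembly = 8.5.

8.5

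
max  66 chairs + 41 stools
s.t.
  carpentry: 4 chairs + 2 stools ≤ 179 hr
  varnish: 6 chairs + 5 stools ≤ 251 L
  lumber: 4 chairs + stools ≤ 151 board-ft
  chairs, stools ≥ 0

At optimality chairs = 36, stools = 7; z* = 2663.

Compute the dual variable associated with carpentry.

0

At the optimum: carpentry uses 158 of 179 (slack = 21); varnish uses 251 of 251 (binding); lumber uses 151 of 151 (binding).
Slack constraints have shadow price 0 (complementary slackness).
Dual feasibility on the basic columns requires 6·y_varnish + 4·y_lumber = 66, 5·y_varnish + 1·y_lumber = 41.
This yields shadow prices y_varnish = 7, y_lumber = 6.
Shadow price of carpentry = 0.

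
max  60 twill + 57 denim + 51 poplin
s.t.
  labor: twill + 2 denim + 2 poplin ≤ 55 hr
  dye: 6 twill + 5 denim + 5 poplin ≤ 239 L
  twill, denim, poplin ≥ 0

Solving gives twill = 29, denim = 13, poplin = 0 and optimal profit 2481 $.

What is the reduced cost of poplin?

Check each constraint at x*: labor 55/55 (tight); dye 239/239 (tight).
Dual feasibility on the basic columns requires 1·y_labor + 6·y_dye = 60, 2·y_labor + 5·y_dye = 57.
Solving: y_labor = 6, y_dye = 9.
Reduced cost of poplin: c₃ − yᵀa₃ = 51 − (6·2 + 9·5) = 51 − 57 = -6.

-6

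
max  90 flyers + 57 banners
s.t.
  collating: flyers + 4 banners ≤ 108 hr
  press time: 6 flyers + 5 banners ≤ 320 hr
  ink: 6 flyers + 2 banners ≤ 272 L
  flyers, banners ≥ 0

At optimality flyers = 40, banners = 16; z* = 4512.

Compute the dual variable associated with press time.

9

At the optimum: collating uses 104 of 108 (slack = 4); press time uses 320 of 320 (binding); ink uses 272 of 272 (binding).
By complementary slackness, y = 0 for the non-binding constraint.
From A_Bᵀ y = c: 6·y_press time + 6·y_ink = 90; 5·y_press time + 2·y_ink = 57.
This yields shadow prices y_press time = 9, y_ink = 6.
Shadow price of press time = 9.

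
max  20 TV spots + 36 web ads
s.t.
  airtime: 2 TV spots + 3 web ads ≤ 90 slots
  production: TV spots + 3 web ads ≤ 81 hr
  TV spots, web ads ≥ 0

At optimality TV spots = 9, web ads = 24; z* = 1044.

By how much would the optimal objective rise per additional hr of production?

4

At the optimum: airtime uses 90 of 90 (binding); production uses 81 of 81 (binding).
The binding rows give the dual system: 2·y_airtime + 1·y_production = 20 and 3·y_airtime + 3·y_production = 36.
Solving: y_airtime = 8, y_production = 4.
Shadow price of production = 4.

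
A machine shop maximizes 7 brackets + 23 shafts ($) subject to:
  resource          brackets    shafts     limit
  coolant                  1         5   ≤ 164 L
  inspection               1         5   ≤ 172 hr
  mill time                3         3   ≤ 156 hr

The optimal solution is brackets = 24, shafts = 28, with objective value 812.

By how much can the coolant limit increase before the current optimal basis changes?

8

Binding constraints: coolant, mill time. The basis is B = [[1,5],[3,3]] with det -12.
Per unit increase in coolant, x* moves by d = (-0.25, 0.25).
The basis stays optimal until inspection becomes binding; allowable increase = 8 L.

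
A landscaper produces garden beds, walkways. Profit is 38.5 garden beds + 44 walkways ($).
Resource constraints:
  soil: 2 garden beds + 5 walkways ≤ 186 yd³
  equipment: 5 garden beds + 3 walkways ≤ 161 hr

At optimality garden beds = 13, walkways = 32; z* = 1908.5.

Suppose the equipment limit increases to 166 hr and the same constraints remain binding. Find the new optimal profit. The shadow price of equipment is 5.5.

1936

Δb = 5, so new z* = 1908.5 + (5.5)·(5) = 1908.5 + 27.5 = 1936.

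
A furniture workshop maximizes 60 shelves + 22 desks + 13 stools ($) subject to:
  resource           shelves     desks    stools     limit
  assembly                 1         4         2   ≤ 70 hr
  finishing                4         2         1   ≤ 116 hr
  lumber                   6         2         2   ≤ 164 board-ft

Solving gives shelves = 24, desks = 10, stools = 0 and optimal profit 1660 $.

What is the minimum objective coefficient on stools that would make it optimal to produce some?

19

Binding: finishing and lumber. Non-binding: assembly (6 unused).
Since assembly is not tight, its dual is 0.
From A_Bᵀ y = c: 4·y_finishing + 6·y_lumber = 60; 2·y_finishing + 2·y_lumber = 22.
This yields shadow prices y_finishing = 3, y_lumber = 8.
stools enters the basis when its profit ≥ yᵀa₃ = 3·1 + 8·2 = 19.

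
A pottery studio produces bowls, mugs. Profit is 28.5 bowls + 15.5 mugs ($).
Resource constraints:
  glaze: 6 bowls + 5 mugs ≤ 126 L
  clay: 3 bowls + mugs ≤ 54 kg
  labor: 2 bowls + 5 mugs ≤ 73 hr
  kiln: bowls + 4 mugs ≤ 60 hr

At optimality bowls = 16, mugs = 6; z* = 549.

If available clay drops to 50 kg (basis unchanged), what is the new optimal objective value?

527

Check each constraint at x*: glaze 126/126 (tight); clay 54/54 (tight); labor 62/73 (slack 11); kiln 40/60 (slack 20).
Since labor, kiln are not tight, their duals are 0.
The binding rows give the dual system: 6·y_glaze + 3·y_clay = 28.5 and 5·y_glaze + 1·y_clay = 15.5.
Solving: y_glaze = 2, y_clay = 5.5.
Δz = y_clay·Δb = 5.5 × (-4) = -22, so new z* = 549 − 22 = 527.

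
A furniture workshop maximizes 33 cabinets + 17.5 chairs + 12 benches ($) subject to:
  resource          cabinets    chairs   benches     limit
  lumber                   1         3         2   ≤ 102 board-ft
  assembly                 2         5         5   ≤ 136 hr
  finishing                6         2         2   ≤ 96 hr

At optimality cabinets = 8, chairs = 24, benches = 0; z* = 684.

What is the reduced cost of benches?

At the optimum: lumber uses 80 of 102 (slack = 22); assembly uses 136 of 136 (binding); finishing uses 96 of 96 (binding).
Slack constraints have shadow price 0 (complementary slackness).
The binding rows give the dual system: 2·y_assembly + 6·y_finishing = 33 and 5·y_assembly + 2·y_finishing = 17.5.
Solving: y_assembly = 1.5, y_finishing = 5.
Reduced cost of benches: c₃ − yᵀa₃ = 12 − (1.5·5 + 5·2) = 12 − 17.5 = -5.5.

-5.5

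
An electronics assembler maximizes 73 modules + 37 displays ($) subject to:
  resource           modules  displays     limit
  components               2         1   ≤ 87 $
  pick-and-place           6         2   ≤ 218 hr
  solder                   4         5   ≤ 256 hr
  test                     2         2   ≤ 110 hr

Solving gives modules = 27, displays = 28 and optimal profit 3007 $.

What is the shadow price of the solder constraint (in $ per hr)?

0

Check each constraint at x*: components 82/87 (slack 5); pick-and-place 218/218 (tight); solder 248/256 (slack 8); test 110/110 (tight).
Slack constraints have shadow price 0 (complementary slackness).
The binding rows give the dual system: 6·y_pick-and-place + 2·y_test = 73 and 2·y_pick-and-place + 2·y_test = 37.
Solving: y_pick-and-place = 9, y_test = 9.5.
Shadow price of solder = 0.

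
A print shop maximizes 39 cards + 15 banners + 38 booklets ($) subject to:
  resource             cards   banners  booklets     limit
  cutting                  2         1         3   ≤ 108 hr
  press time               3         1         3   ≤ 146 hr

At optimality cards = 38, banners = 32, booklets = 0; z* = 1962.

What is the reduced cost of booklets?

-7

Check each constraint at x*: cutting 108/108 (tight); press time 146/146 (tight).
The binding rows give the dual system: 2·y_cutting + 3·y_press time = 39 and 1·y_cutting + 1·y_press time = 15.
Solving: y_cutting = 6, y_press time = 9.
Reduced cost of booklets: c₃ − yᵀa₃ = 38 − (6·3 + 9·3) = 38 − 45 = -7.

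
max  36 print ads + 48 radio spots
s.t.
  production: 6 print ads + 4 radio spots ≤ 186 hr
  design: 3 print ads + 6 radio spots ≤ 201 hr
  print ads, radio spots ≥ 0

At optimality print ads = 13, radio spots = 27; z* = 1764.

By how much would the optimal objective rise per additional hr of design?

6

Both production and design are binding at x*.
The binding rows give the dual system: 6·y_production + 3·y_design = 36 and 4·y_production + 6·y_design = 48.
This yields shadow prices y_production = 3, y_design = 6.
Shadow price of design = 6.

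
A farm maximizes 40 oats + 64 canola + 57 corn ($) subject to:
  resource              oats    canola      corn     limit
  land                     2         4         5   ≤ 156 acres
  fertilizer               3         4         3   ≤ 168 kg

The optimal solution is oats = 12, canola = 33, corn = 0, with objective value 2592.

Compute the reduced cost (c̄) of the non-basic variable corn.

Both land and fertilizer are binding at x*.
The binding rows give the dual system: 2·y_land + 3·y_fertilizer = 40 and 4·y_land + 4·y_fertilizer = 64.
→ y_land = 8 and y_fertilizer = 8.
Reduced cost of corn: c₃ − yᵀa₃ = 57 − (8·5 + 8·3) = 57 − 64 = -7.

-7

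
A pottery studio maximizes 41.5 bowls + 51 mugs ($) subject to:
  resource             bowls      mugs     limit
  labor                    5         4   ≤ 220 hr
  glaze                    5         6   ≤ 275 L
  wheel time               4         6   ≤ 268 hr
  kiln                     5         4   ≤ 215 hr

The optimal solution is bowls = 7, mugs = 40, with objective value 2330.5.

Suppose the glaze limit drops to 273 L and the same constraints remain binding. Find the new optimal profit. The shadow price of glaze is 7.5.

2315.5

Δb = -2, so new z* = 2330.5 + (7.5)·(-2) = 2330.5 − 15 = 2315.5.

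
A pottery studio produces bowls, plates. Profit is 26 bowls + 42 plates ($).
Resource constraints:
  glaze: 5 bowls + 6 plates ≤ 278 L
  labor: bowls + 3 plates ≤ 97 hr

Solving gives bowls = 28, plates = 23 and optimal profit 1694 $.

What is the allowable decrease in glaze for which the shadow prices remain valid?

84

Binding constraints: glaze, labor. The basis is B = [[5,6],[1,3]] with det 9.
Per unit decrease in glaze, x* moves by d = (-0.3333, 0.1111).
The basis stays optimal until bowls reaches 0; allowable decrease = 84 L.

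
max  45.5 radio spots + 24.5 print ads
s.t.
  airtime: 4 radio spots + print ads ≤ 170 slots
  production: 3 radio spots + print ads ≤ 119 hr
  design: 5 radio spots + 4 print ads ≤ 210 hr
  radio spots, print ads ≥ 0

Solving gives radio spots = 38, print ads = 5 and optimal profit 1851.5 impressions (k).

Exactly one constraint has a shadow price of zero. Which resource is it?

airtime: 157/170 (slack 13)
production: 119/119 (binding)
design: 210/210 (binding)
By complementary slackness, a constraint with positive slack has shadow price 0 → airtime.

airtime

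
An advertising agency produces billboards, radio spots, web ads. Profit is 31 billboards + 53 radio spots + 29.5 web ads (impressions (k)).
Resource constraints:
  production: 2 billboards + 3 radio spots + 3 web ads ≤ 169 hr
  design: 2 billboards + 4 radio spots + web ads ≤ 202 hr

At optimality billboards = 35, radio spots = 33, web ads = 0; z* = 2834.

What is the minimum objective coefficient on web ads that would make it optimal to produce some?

Check each constraint at x*: production 169/169 (tight); design 202/202 (tight).
From A_Bᵀ y = c: 2·y_production + 2·y_design = 31; 3·y_production + 4·y_design = 53.
This yields shadow prices y_production = 9, y_design = 6.5.
web ads enters the basis when its profit ≥ yᵀa₃ = 9·3 + 6.5·1 = 33.5.

33.5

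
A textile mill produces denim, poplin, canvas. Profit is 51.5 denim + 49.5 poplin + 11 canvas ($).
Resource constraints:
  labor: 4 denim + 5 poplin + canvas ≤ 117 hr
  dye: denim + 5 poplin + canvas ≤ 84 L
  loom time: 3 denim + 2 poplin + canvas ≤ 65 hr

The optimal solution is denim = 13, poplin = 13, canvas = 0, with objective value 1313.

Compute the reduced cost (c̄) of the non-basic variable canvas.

-4

At the optimum: labor uses 117 of 117 (binding); dye uses 78 of 84 (slack = 6); loom time uses 65 of 65 (binding).
By complementary slackness, y = 0 for the non-binding constraint.
From A_Bᵀ y = c: 4·y_labor + 3·y_loom time = 51.5; 5·y_labor + 2·y_loom time = 49.5.
This yields shadow prices y_labor = 6.5, y_loom time = 8.5.
Reduced cost of canvas: c₃ − yᵀa₃ = 11 − (6.5·1 + 8.5·1) = 11 − 15 = -4.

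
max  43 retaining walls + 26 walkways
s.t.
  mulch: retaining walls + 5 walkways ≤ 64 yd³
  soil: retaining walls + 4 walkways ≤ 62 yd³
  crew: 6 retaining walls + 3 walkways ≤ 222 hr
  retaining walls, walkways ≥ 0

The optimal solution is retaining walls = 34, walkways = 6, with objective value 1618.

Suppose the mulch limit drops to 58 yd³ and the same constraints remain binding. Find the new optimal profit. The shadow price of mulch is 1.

Δb = -6, so new z* = 1618 + (1)·(-6) = 1618 − 6 = 1612.

1612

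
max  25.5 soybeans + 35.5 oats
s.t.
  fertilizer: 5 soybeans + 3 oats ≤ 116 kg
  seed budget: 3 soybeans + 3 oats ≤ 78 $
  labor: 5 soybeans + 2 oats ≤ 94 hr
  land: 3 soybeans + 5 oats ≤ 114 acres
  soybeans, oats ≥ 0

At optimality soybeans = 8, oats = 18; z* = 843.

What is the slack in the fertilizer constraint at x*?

fertilizer used = 5·8 + 3·18 = 94; slack = 116 − 94 = 22.

22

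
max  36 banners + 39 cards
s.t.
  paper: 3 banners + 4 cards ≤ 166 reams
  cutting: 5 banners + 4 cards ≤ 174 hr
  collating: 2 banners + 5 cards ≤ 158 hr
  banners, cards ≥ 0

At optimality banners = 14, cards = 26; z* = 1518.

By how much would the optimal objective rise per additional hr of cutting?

6

Check each constraint at x*: paper 146/166 (slack 20); cutting 174/174 (tight); collating 158/158 (tight).
Slack constraints have shadow price 0 (complementary slackness).
The binding rows give the dual system: 5·y_cutting + 2·y_collating = 36 and 4·y_cutting + 5·y_collating = 39.
This yields shadow prices y_cutting = 6, y_collating = 3.
Shadow price of cutting = 6.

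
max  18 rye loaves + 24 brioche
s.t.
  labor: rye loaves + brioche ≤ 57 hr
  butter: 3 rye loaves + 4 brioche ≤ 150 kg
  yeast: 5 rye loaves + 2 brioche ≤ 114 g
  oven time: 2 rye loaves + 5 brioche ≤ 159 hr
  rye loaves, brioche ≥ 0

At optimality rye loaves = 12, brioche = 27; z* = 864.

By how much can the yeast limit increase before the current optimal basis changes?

Binding constraints: yeast, oven time. The basis is B = [[5,2],[2,5]] with det 21.
Per unit increase in yeast, x* moves by d = (0.2381, -0.0952).
The basis stays optimal until butter becomes binding; allowable increase = 18 g.

18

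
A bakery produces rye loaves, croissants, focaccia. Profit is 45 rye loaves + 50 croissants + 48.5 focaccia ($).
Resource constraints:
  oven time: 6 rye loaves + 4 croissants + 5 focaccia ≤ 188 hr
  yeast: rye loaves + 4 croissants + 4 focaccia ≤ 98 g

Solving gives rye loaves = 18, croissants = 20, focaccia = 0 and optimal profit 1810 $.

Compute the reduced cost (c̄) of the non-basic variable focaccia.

At the optimum: oven time uses 188 of 188 (binding); yeast uses 98 of 98 (binding).
From A_Bᵀ y = c: 6·y_oven time + 1·y_yeast = 45; 4·y_oven time + 4·y_yeast = 50.
This yields shadow prices y_oven time = 6.5, y_yeast = 6.
Reduced cost of focaccia: c₃ − yᵀa₃ = 48.5 − (6.5·5 + 6·4) = 48.5 − 56.5 = -8.

-8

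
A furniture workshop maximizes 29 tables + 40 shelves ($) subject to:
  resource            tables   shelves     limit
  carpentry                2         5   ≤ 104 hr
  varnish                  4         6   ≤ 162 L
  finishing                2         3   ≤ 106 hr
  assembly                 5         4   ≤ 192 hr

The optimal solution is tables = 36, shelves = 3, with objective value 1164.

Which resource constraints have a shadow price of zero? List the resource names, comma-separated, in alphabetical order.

carpentry, finishing

carpentry: 87/104 (slack 17)
varnish: 162/162 (binding)
finishing: 81/106 (slack 25)
assembly: 192/192 (binding)
By complementary slackness, a constraint with positive slack has shadow price 0 → carpentry, finishing.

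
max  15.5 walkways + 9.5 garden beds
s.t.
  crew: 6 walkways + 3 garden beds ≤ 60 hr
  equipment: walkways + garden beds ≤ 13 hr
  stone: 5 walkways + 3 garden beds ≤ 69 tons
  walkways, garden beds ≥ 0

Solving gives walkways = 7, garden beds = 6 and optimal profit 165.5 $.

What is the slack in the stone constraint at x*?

stone used = 5·7 + 3·6 = 53; slack = 69 − 53 = 16.

16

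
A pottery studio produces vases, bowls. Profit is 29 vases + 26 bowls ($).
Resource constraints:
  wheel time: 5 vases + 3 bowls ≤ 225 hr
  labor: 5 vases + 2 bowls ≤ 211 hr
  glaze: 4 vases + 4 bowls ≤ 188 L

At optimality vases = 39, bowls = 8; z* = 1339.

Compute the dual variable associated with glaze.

6

Binding: labor and glaze. Non-binding: wheel time (6 unused).
Since wheel time is not tight, its dual is 0.
From A_Bᵀ y = c: 5·y_labor + 4·y_glaze = 29; 2·y_labor + 4·y_glaze = 26.
→ y_labor = 1 and y_glaze = 6.
Shadow price of glaze = 6.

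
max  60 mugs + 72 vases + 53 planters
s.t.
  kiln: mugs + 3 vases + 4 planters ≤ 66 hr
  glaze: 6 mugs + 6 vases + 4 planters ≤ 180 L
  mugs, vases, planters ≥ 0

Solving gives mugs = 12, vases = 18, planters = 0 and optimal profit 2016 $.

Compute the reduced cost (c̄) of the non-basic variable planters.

At the optimum: kiln uses 66 of 66 (binding); glaze uses 180 of 180 (binding).
Dual feasibility on the basic columns requires 1·y_kiln + 6·y_glaze = 60, 3·y_kiln + 6·y_glaze = 72.
Solving: y_kiln = 6, y_glaze = 9.
Reduced cost of planters: c₃ − yᵀa₃ = 53 − (6·4 + 9·4) = 53 − 60 = -7.

-7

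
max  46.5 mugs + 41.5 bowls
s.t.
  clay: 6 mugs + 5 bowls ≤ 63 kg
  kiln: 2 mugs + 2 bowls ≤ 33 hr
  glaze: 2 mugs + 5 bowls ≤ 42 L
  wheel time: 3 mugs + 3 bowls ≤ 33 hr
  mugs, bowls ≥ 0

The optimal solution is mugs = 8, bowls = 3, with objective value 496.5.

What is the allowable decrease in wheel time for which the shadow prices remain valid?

Binding constraints: clay, wheel time. The basis is B = [[6,5],[3,3]] with det 3.
Per unit decrease in wheel time, x* moves by d = (1.6667, -2).
The basis stays optimal until bowls reaches 0; allowable decrease = 1.5 hr.

1.5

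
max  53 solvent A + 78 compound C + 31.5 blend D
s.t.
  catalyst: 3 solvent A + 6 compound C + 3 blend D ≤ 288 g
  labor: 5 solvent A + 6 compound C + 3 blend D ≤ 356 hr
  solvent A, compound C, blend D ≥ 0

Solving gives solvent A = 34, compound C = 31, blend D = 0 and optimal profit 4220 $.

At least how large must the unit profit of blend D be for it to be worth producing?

Both catalyst and labor are binding at x*.
From A_Bᵀ y = c: 3·y_catalyst + 5·y_labor = 53; 6·y_catalyst + 6·y_labor = 78.
→ y_catalyst = 6 and y_labor = 7.
blend D enters the basis when its profit ≥ yᵀa₃ = 6·3 + 7·3 = 39.

39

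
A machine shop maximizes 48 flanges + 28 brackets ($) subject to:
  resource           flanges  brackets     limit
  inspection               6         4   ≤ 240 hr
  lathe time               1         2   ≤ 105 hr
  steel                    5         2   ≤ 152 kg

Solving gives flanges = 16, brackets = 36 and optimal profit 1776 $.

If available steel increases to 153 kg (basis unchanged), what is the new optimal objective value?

1779

At the optimum: inspection uses 240 of 240 (binding); lathe time uses 88 of 105 (slack = 17); steel uses 152 of 152 (binding).
By complementary slackness, y = 0 for the non-binding constraint.
Dual feasibility on the basic columns requires 6·y_inspection + 5·y_steel = 48, 4·y_inspection + 2·y_steel = 28.
→ y_inspection = 5.5 and y_steel = 3.
Δz = y_steel·Δb = 3 × (1) = 3, so new z* = 1776 + 3 = 1779.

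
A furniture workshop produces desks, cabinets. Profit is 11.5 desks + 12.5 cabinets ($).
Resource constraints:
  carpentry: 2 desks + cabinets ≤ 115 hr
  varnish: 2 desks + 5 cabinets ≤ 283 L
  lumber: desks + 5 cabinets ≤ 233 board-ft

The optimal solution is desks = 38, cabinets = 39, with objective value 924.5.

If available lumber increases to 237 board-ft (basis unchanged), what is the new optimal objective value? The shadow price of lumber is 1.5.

930.5

Δb = 4, so new z* = 924.5 + (1.5)·(4) = 924.5 + 6 = 930.5.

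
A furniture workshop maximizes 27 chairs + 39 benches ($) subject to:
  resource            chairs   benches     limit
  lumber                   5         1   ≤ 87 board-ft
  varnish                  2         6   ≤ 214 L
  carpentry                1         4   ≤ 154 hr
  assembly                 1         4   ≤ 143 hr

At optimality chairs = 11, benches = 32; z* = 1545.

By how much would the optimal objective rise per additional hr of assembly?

0

At the optimum: lumber uses 87 of 87 (binding); varnish uses 214 of 214 (binding); carpentry uses 139 of 154 (slack = 15); assembly uses 139 of 143 (slack = 4).
Slack constraints have shadow price 0 (complementary slackness).
From A_Bᵀ y = c: 5·y_lumber + 2·y_varnish = 27; 1·y_lumber + 6·y_varnish = 39.
This yields shadow prices y_lumber = 3, y_varnish = 6.
Shadow price of assembly = 0.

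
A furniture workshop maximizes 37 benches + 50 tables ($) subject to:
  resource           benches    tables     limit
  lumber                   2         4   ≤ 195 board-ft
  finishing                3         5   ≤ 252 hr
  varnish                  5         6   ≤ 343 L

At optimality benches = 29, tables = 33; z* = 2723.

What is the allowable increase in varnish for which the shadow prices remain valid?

Binding constraints: finishing, varnish. The basis is B = [[3,5],[5,6]] with det -7.
Per unit increase in varnish, x* moves by d = (0.7143, -0.4286).
The basis stays optimal until tables reaches 0; allowable increase = 77 L.

77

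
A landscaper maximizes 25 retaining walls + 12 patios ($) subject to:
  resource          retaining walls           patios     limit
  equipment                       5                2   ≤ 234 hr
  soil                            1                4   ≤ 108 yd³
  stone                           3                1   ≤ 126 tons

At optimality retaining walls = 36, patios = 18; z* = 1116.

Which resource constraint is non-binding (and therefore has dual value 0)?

equipment

equipment: 216/234 (slack 18)
soil: 108/108 (binding)
stone: 126/126 (binding)
By complementary slackness, a constraint with positive slack has shadow price 0 → equipment.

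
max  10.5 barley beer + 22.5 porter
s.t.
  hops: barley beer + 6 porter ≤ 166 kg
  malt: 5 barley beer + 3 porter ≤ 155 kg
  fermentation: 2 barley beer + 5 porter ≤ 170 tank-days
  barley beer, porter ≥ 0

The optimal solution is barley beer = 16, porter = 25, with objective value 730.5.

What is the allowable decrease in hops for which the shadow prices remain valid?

135

Binding constraints: hops, malt. The basis is B = [[1,6],[5,3]] with det -27.
Per unit decrease in hops, x* moves by d = (0.1111, -0.1852).
The basis stays optimal until porter reaches 0; allowable decrease = 135 kg.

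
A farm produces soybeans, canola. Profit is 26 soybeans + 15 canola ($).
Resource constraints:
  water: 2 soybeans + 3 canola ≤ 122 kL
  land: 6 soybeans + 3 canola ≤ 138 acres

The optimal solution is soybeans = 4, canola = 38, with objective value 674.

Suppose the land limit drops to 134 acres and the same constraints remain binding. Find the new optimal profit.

658

Both water and land are binding at x*.
The binding rows give the dual system: 2·y_water + 6·y_land = 26 and 3·y_water + 3·y_land = 15.
Solving: y_water = 1, y_land = 4.
Δz = y_land·Δb = 4 × (-4) = -16, so new z* = 674 − 16 = 658.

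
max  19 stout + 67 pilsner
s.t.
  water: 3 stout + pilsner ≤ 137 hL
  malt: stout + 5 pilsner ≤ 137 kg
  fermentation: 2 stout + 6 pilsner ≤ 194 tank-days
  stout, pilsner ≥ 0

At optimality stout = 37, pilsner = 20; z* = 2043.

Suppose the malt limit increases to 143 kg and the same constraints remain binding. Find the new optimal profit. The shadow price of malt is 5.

2073

Δb = 6, so new z* = 2043 + (5)·(6) = 2043 + 30 = 2073.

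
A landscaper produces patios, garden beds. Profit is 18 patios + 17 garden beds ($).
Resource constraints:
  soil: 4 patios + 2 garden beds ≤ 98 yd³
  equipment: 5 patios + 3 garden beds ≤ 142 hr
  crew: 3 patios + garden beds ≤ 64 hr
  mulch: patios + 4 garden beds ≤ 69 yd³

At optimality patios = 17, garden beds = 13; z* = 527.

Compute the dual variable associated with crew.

5

At the optimum: soil uses 94 of 98 (slack = 4); equipment uses 124 of 142 (slack = 18); crew uses 64 of 64 (binding); mulch uses 69 of 69 (binding).
By complementary slackness, y = 0 for the non-binding constraints.
Dual feasibility on the basic columns requires 3·y_crew + 1·y_mulch = 18, 1·y_crew + 4·y_mulch = 17.
This yields shadow prices y_crew = 5, y_mulch = 3.
Shadow price of crew = 5.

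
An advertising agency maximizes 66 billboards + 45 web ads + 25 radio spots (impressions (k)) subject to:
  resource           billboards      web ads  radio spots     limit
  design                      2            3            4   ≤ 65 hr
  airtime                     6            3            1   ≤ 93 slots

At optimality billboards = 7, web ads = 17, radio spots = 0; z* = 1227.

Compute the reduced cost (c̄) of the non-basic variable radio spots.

-8

At the optimum: design uses 65 of 65 (binding); airtime uses 93 of 93 (binding).
The binding rows give the dual system: 2·y_design + 6·y_airtime = 66 and 3·y_design + 3·y_airtime = 45.
This yields shadow prices y_design = 6, y_airtime = 9.
Reduced cost of radio spots: c₃ − yᵀa₃ = 25 − (6·4 + 9·1) = 25 − 33 = -8.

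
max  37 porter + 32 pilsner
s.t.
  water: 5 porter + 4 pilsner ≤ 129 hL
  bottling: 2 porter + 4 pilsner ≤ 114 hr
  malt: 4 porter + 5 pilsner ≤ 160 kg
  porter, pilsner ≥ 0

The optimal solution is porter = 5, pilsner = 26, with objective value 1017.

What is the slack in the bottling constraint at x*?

0

bottling used = 2·5 + 4·26 = 114; slack = 114 − 114 = 0.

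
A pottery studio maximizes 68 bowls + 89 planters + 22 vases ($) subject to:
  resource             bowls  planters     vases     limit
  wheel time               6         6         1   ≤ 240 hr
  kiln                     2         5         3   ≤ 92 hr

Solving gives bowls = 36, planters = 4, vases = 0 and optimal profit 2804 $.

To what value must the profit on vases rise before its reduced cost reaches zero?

Check each constraint at x*: wheel time 240/240 (tight); kiln 92/92 (tight).
From A_Bᵀ y = c: 6·y_wheel time + 2·y_kiln = 68; 6·y_wheel time + 5·y_kiln = 89.
→ y_wheel time = 9 and y_kiln = 7.
vases enters the basis when its profit ≥ yᵀa₃ = 9·1 + 7·3 = 30.

30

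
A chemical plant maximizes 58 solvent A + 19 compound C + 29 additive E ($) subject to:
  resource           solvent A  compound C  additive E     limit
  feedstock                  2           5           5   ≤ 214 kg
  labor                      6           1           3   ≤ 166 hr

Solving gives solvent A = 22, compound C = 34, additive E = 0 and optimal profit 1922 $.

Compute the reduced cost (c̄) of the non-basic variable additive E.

Both feedstock and labor are binding at x*.
The binding rows give the dual system: 2·y_feedstock + 6·y_labor = 58 and 5·y_feedstock + 1·y_labor = 19.
This yields shadow prices y_feedstock = 2, y_labor = 9.
Reduced cost of additive E: c₃ − yᵀa₃ = 29 − (2·5 + 9·3) = 29 − 37 = -8.

-8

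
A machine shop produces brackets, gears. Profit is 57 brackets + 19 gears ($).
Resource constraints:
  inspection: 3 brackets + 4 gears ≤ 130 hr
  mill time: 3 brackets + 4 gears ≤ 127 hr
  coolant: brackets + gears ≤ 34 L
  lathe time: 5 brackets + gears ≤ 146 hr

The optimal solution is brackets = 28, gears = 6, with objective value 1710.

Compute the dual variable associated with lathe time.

At the optimum: inspection uses 108 of 130 (slack = 22); mill time uses 108 of 127 (slack = 19); coolant uses 34 of 34 (binding); lathe time uses 146 of 146 (binding).
Since inspection, mill time are not tight, their duals are 0.
Dual feasibility on the basic columns requires 1·y_coolant + 5·y_lathe time = 57, 1·y_coolant + 1·y_lathe time = 19.
This yields shadow prices y_coolant = 9.5, y_lathe time = 9.5.
Shadow price of lathe time = 9.5.

9.5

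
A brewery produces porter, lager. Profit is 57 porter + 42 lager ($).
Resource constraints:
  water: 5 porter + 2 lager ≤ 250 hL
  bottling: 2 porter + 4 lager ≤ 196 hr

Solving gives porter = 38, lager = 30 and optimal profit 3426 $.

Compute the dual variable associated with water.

9

Both water and bottling are binding at x*.
From A_Bᵀ y = c: 5·y_water + 2·y_bottling = 57; 2·y_water + 4·y_bottling = 42.
This yields shadow prices y_water = 9, y_bottling = 6.
Shadow price of water = 9.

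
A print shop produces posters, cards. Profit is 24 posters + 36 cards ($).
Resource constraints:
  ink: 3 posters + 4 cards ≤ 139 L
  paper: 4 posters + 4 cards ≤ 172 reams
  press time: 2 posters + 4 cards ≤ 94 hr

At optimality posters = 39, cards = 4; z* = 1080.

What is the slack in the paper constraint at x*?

paper used = 4·39 + 4·4 = 172; slack = 172 − 172 = 0.

0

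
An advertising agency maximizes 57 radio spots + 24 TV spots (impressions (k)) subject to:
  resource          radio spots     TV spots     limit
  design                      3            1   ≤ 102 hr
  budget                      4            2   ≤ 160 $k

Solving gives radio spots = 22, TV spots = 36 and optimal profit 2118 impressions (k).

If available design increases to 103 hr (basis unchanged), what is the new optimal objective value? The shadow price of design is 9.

2127

Δb = 1, so new z* = 2118 + (9)·(1) = 2118 + 9 = 2127.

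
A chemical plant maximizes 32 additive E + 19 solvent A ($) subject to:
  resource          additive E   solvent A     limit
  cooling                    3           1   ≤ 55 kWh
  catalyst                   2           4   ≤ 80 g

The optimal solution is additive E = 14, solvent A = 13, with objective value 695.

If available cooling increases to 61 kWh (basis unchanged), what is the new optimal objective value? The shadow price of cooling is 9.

Δb = 6, so new z* = 695 + (9)·(6) = 695 + 54 = 749.

749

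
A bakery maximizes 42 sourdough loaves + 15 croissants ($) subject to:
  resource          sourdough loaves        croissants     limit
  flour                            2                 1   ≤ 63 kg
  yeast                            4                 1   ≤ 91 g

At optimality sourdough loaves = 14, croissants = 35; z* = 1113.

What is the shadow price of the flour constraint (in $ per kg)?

9

Check each constraint at x*: flour 63/63 (tight); yeast 91/91 (tight).
The binding rows give the dual system: 2·y_flour + 4·y_yeast = 42 and 1·y_flour + 1·y_yeast = 15.
→ y_flour = 9 and y_yeast = 6.
Shadow price of flour = 9.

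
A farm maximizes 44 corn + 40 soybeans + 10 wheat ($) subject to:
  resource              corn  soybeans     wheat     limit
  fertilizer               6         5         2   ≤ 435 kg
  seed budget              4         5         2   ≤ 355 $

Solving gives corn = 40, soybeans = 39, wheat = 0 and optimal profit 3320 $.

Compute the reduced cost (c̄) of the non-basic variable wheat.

-6

At the optimum: fertilizer uses 435 of 435 (binding); seed budget uses 355 of 355 (binding).
The binding rows give the dual system: 6·y_fertilizer + 4·y_seed budget = 44 and 5·y_fertilizer + 5·y_seed budget = 40.
Solving: y_fertilizer = 6, y_seed budget = 2.
Reduced cost of wheat: c₃ − yᵀa₃ = 10 − (6·2 + 2·2) = 10 − 16 = -6.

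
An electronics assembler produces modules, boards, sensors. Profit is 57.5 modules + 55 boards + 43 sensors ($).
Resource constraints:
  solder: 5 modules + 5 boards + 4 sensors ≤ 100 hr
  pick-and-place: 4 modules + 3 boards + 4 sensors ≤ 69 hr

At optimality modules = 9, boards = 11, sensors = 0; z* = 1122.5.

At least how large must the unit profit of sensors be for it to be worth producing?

Check each constraint at x*: solder 100/100 (tight); pick-and-place 69/69 (tight).
The binding rows give the dual system: 5·y_solder + 4·y_pick-and-place = 57.5 and 5·y_solder + 3·y_pick-and-place = 55.
→ y_solder = 9.5 and y_pick-and-place = 2.5.
sensors enters the basis when its profit ≥ yᵀa₃ = 9.5·4 + 2.5·4 = 48.

48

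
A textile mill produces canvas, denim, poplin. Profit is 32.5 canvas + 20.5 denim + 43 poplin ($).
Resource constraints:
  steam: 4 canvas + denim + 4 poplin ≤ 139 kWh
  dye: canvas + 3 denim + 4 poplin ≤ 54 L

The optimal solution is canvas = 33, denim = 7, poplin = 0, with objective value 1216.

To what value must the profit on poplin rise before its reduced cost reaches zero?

46

Both steam and dye are binding at x*.
Dual feasibility on the basic columns requires 4·y_steam + 1·y_dye = 32.5, 1·y_steam + 3·y_dye = 20.5.
This yields shadow prices y_steam = 7, y_dye = 4.5.
poplin enters the basis when its profit ≥ yᵀa₃ = 7·4 + 4.5·4 = 46.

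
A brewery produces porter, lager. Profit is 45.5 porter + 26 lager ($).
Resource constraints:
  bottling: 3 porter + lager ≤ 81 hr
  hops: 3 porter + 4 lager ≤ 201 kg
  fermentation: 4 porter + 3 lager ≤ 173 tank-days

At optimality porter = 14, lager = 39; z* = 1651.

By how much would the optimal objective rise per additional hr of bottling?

Check each constraint at x*: bottling 81/81 (tight); hops 198/201 (slack 3); fermentation 173/173 (tight).
Since hops is not tight, its dual is 0.
From A_Bᵀ y = c: 3·y_bottling + 4·y_fermentation = 45.5; 1·y_bottling + 3·y_fermentation = 26.
→ y_bottling = 6.5 and y_fermentation = 6.5.
Shadow price of bottling = 6.5.

6.5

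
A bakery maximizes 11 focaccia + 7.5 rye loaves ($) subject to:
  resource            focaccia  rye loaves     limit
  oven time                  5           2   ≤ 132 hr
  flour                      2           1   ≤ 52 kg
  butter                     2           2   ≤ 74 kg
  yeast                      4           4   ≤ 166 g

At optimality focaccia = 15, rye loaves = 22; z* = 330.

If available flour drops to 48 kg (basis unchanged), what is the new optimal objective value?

316

At the optimum: oven time uses 119 of 132 (slack = 13); flour uses 52 of 52 (binding); butter uses 74 of 74 (binding); yeast uses 148 of 166 (slack = 18).
By complementary slackness, y = 0 for the non-binding constraints.
Dual feasibility on the basic columns requires 2·y_flour + 2·y_butter = 11, 1·y_flour + 2·y_butter = 7.5.
→ y_flour = 3.5 and y_butter = 2.
Δz = y_flour·Δb = 3.5 × (-4) = -14, so new z* = 330 − 14 = 316.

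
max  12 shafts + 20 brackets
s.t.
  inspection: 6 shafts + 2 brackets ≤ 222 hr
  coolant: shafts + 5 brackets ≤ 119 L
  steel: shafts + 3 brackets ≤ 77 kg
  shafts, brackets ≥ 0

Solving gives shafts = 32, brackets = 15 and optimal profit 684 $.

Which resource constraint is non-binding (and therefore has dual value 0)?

coolant

inspection: 222/222 (binding)
coolant: 107/119 (slack 12)
steel: 77/77 (binding)
By complementary slackness, a constraint with positive slack has shadow price 0 → coolant.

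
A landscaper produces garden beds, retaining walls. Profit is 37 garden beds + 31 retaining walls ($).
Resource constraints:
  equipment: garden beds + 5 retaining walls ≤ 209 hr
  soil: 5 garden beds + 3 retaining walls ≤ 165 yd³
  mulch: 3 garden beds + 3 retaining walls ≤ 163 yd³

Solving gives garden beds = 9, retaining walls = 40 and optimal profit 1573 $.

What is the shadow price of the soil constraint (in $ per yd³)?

7

At the optimum: equipment uses 209 of 209 (binding); soil uses 165 of 165 (binding); mulch uses 147 of 163 (slack = 16).
Slack constraints have shadow price 0 (complementary slackness).
From A_Bᵀ y = c: 1·y_equipment + 5·y_soil = 37; 5·y_equipment + 3·y_soil = 31.
This yields shadow prices y_equipment = 2, y_soil = 7.
Shadow price of soil = 7.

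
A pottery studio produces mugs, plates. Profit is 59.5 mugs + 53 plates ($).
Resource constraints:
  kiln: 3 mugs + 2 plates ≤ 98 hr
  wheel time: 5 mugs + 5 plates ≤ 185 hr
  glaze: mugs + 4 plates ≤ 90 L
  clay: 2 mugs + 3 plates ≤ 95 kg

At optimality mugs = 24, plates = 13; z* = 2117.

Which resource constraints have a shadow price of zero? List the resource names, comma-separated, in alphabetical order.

clay, glaze

kiln: 98/98 (binding)
wheel time: 185/185 (binding)
glaze: 76/90 (slack 14)
clay: 87/95 (slack 8)
By complementary slackness, a constraint with positive slack has shadow price 0 → clay, glaze.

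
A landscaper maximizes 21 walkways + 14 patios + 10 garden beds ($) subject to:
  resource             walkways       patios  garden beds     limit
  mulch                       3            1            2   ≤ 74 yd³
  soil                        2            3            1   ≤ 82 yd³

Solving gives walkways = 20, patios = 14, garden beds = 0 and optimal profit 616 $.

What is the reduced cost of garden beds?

-3

Check each constraint at x*: mulch 74/74 (tight); soil 82/82 (tight).
The binding rows give the dual system: 3·y_mulch + 2·y_soil = 21 and 1·y_mulch + 3·y_soil = 14.
Solving: y_mulch = 5, y_soil = 3.
Reduced cost of garden beds: c₃ − yᵀa₃ = 10 − (5·2 + 3·1) = 10 − 13 = -3.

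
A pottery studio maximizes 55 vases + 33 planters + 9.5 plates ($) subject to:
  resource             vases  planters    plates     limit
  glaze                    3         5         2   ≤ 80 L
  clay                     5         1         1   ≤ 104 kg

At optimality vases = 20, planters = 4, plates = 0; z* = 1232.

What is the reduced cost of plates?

At the optimum: glaze uses 80 of 80 (binding); clay uses 104 of 104 (binding).
The binding rows give the dual system: 3·y_glaze + 5·y_clay = 55 and 5·y_glaze + 1·y_clay = 33.
This yields shadow prices y_glaze = 5, y_clay = 8.
Reduced cost of plates: c₃ − yᵀa₃ = 9.5 − (5·2 + 8·1) = 9.5 − 18 = -8.5.

-8.5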